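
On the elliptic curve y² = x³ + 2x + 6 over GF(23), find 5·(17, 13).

(1, 20)

Write G = (17, 13).
Repeated addition: build up to 5G.
2G: tangent at (17, 13): λ = (3·17² + 2)/(2·13) ≡ 18/3. 3⁻¹ ≡ 8 (mod 23), so λ ≡ 18·8 ≡ 6.
  x = λ² - 17 - 17 = 36 - 34 ≡ 2; y = λ·(17 - 2) - 13 ≡ 8. → (2, 8)
3G: (2, 8) + (17, 13). λ = (13 - 8)/(17 - 2) ≡ 5/15 mod 23. 15⁻¹ ≡ 20 (mod 23) since 15·20 = 300 ≡ 1, so λ ≡ 8.
  x = λ² - 2 - 17 = 64 - 19 ≡ 22; y = λ·(2 - 22) - 8 ≡ 16. → (22, 16)
4G: (22, 16) + (17, 13). λ = (13 - 16)/(17 - 22) ≡ 20/18 mod 23. 18⁻¹ ≡ 9 (mod 23), so λ ≡ 19.
  x = λ² - 22 - 17 = 361 - 39 ≡ 0; y = λ·(22 - 0) - 16 ≡ 11. → (0, 11)
5G: (0, 11) + (17, 13). λ = (13 - 11)/(17 - 0) ≡ 2/17 mod 23. 17⁻¹ ≡ 19 (mod 23) since 17·19 = 323 ≡ 1, so λ ≡ 15.
  x = λ² - 0 - 17 = 225 - 17 ≡ 1; y = λ·(0 - 1) - 11 ≡ 20. → (1, 20)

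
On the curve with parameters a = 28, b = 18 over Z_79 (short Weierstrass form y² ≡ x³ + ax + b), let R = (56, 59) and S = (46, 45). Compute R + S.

(56, 59) + (46, 45). λ = (45 - 59)/(46 - 56) ≡ 65/69 mod 79. 69⁻¹ ≡ 71 (mod 79), so λ ≡ 33.
  x = λ² - 56 - 46 = 1089 - 102 ≡ 39; y = λ·(56 - 39) - 59 ≡ 28. → (39, 28)

(39, 28)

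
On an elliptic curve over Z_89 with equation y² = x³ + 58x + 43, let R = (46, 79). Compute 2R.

(78, 78)

tangent at (46, 79): λ = (3·46² + 58)/(2·79) ≡ 87/69. 69⁻¹ ≡ 40 (mod 89) since 69·40 = 2760 ≡ 1, so λ ≡ 87·40 ≡ 9.
  x = λ² - 46 - 46 = 81 - 92 ≡ 78; y = λ·(46 - 78) - 79 ≡ 78. → (78, 78)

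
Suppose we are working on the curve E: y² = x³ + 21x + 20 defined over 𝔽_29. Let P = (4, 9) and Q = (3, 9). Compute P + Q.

(4, 9) + (3, 9). λ = (9 - 9)/(3 - 4) ≡ 0/28 mod 29. 28⁻¹ ≡ 28 (mod 29), so λ ≡ 0.
  x = λ² - 4 - 3 = 0 - 7 ≡ 22; y = λ·(4 - 22) - 9 ≡ 20. → (22, 20)

(22, 20)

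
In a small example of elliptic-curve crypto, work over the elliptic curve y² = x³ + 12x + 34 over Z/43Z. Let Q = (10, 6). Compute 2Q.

tangent at (10, 6): λ = (3·10² + 12)/(2·6) ≡ 11/12. 12⁻¹ ≡ 18 (mod 43) since 12·18 = 216 ≡ 1, so λ ≡ 11·18 ≡ 26.
  x = λ² - 10 - 10 = 676 - 20 ≡ 11; y = λ·(10 - 11) - 6 ≡ 11. → (11, 11)

(11, 11)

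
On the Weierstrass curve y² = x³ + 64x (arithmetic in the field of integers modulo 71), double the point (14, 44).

tangent at (14, 44): λ = (3·14² + 64)/(2·44) ≡ 13/17. 17⁻¹ ≡ 46 (mod 71), so λ ≡ 13·46 ≡ 30.
  x = λ² - 14 - 14 = 900 - 28 ≡ 20; y = λ·(14 - 20) - 44 ≡ 60. → (20, 60)

(20, 60)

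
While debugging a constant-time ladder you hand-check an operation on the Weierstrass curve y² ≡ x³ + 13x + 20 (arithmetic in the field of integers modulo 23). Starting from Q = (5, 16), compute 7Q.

Repeated addition: build up to 7Q.
2Q: tangent at (5, 16): λ = (3·5² + 13)/(2·16) ≡ 19/9. 9⁻¹ ≡ 18 (mod 23) since 9·18 = 162 ≡ 1, so λ ≡ 19·18 ≡ 20.
  x = λ² - 5 - 5 = 400 - 10 ≡ 22; y = λ·(5 - 22) - 16 ≡ 12. → (22, 12)
3Q: (22, 12) + (5, 16). λ = (16 - 12)/(5 - 22) ≡ 4/6 mod 23. 6⁻¹ ≡ 4 (mod 23), so λ ≡ 16.
  x = λ² - 22 - 5 = 256 - 27 ≡ 22; y = λ·(22 - 22) - 12 ≡ 11. → (22, 11)
4Q: (22, 11) + (5, 16). λ = (16 - 11)/(5 - 22) ≡ 5/6 mod 23. 6⁻¹ ≡ 4 (mod 23), so λ ≡ 20.
  x = λ² - 22 - 5 = 400 - 27 ≡ 5; y = λ·(22 - 5) - 11 ≡ 7. → (5, 7)
5Q: (5, 7) + (5, 16): same x and y₁ ≡ -y₂, so the sum is O.
6Q: O + (5, 16) = (5, 16) (identity).
7Q: tangent at (5, 16): λ = (3·5² + 13)/(2·16) ≡ 19/9. 9⁻¹ ≡ 18 (mod 23), so λ ≡ 19·18 ≡ 20.
  x = λ² - 5 - 5 = 400 - 10 ≡ 22; y = λ·(5 - 22) - 16 ≡ 12. → (22, 12)

(22, 12)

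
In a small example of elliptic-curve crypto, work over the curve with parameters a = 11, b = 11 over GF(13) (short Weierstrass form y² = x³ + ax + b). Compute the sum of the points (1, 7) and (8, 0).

(1, 7) + (8, 0). λ = (0 - 7)/(8 - 1) ≡ 6/7 mod 13. 7⁻¹ ≡ 2 (mod 13), so λ ≡ 12.
  x = λ² - 1 - 8 = 144 - 9 ≡ 5; y = λ·(1 - 5) - 7 ≡ 10. → (5, 10)

(5, 10)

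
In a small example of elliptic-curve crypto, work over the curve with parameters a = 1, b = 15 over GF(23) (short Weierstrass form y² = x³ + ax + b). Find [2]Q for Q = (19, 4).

tangent at (19, 4): λ = (3·19² + 1)/(2·4) ≡ 3/8. 8⁻¹ ≡ 3 (mod 23), so λ ≡ 3·3 ≡ 9.
  x = λ² - 19 - 19 = 81 - 38 ≡ 20; y = λ·(19 - 20) - 4 ≡ 10. → (20, 10)

(20, 10)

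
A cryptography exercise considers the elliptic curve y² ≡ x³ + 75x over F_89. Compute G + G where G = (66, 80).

tangent at (66, 80): λ = (3·66² + 75)/(2·80) ≡ 60/71. 71⁻¹ ≡ 84 (mod 89) since 71·84 = 5964 ≡ 1, so λ ≡ 60·84 ≡ 56.
  x = λ² - 66 - 66 = 3136 - 132 ≡ 67; y = λ·(66 - 67) - 80 ≡ 42. → (67, 42)

(67, 42)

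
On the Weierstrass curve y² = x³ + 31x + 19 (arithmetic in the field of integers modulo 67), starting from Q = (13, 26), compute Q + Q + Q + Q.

(0, 35)

Double-and-add on 4 = (100)₂. Start with Q = (13, 26) for the leading 1-bit.
double: tangent at (13, 26): λ = (3·13² + 31)/(2·26) ≡ 2/52. 52⁻¹ ≡ 58 (mod 67), so λ ≡ 2·58 ≡ 49.
  x = λ² - 13 - 13 = 2401 - 26 ≡ 30; y = λ·(13 - 30) - 26 ≡ 12. → (30, 12)
double: tangent at (30, 12): λ = (3·30² + 31)/(2·12) ≡ 51/24. 24⁻¹ ≡ 14 (mod 67), so λ ≡ 51·14 ≡ 44.
  x = λ² - 30 - 30 = 1936 - 60 ≡ 0; y = λ·(30 - 0) - 12 ≡ 35. → (0, 35)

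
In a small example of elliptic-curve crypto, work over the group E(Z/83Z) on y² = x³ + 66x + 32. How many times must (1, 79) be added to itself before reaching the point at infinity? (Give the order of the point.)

4

2P: tangent at (1, 79): λ = (3·1² + 66)/(2·79) ≡ 69/75. 75⁻¹ ≡ 31 (mod 83) since 75·31 = 2325 ≡ 1, so λ ≡ 69·31 ≡ 64.
  x = λ² - 1 - 1 = 4096 - 2 ≡ 27; y = λ·(1 - 27) - 79 ≡ 0. → (27, 0)
3P: (27, 0) + (1, 79). λ = (79 - 0)/(1 - 27) ≡ 79/57 mod 83. 57⁻¹ ≡ 67 (mod 83), so λ ≡ 64.
  x = λ² - 27 - 1 = 4096 - 28 ≡ 1; y = λ·(27 - 1) - 0 ≡ 4. → (1, 4)
4P: (1, 4) + (1, 79): same x and y₁ ≡ -y₂, so the sum is the point at infinity.
4P = the point at infinity, so the order is 4.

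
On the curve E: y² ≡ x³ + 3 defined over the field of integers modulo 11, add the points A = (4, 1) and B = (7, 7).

(4, 10)

(4, 1) + (7, 7). λ = (7 - 1)/(7 - 4) ≡ 6/3 mod 11. 3⁻¹ ≡ 4 (mod 11) since 3·4 = 12 ≡ 1, so λ ≡ 2.
  x = λ² - 4 - 7 = 4 - 11 ≡ 4; y = λ·(4 - 4) - 1 ≡ 10. → (4, 10)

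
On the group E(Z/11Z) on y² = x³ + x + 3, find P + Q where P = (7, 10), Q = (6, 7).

(7, 10) + (6, 7). λ = (7 - 10)/(6 - 7) ≡ 8/10 mod 11. 10⁻¹ ≡ 10 (mod 11) since 10·10 = 100 ≡ 1, so λ ≡ 3.
  x = λ² - 7 - 6 = 9 - 13 ≡ 7; y = λ·(7 - 7) - 10 ≡ 1. → (7, 1)

(7, 1)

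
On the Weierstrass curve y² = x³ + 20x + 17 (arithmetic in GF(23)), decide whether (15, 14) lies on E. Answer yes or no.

y² = 14² ≡ 12; x³ + 20x + 17 = 3692 ≡ 12 (mod 23). 12 = 12.

yes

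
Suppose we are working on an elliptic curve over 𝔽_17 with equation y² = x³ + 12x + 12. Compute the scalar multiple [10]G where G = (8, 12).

(13, 6)

Double-and-add on 10 = (1010)₂. Start with G = (8, 12) for the leading 1-bit.
double: tangent at (8, 12): λ = (3·8² + 12)/(2·12) ≡ 0/7. 7⁻¹ ≡ 5 (mod 17) since 7·5 = 35 ≡ 1, so λ ≡ 0·5 ≡ 0.
  x = λ² - 8 - 8 = 0 - 16 ≡ 1; y = λ·(8 - 1) - 12 ≡ 5. → (1, 5)
double: tangent at (1, 5): λ = (3·1² + 12)/(2·5) ≡ 15/10. 10⁻¹ ≡ 12 (mod 17), so λ ≡ 15·12 ≡ 10.
  x = λ² - 1 - 1 = 100 - 2 ≡ 13; y = λ·(1 - 13) - 5 ≡ 11. → (13, 11)
add G: (13, 11) + (8, 12). λ = (12 - 11)/(8 - 13) ≡ 1/12 mod 17. 12⁻¹ ≡ 10 (mod 17), so λ ≡ 10.
  x = λ² - 13 - 8 = 100 - 21 ≡ 11; y = λ·(13 - 11) - 11 ≡ 9. → (11, 9)
double: tangent at (11, 9): λ = (3·11² + 12)/(2·9) ≡ 1/1. 1⁻¹ ≡ 1 (mod 17) since 1·1 = 1 ≡ 1, so λ ≡ 1·1 ≡ 1.
  x = λ² - 11 - 11 = 1 - 22 ≡ 13; y = λ·(11 - 13) - 9 ≡ 6. → (13, 6)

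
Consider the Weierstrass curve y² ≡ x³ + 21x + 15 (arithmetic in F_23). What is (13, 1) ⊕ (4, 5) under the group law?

(15, 5)

(13, 1) + (4, 5). λ = (5 - 1)/(4 - 13) ≡ 4/14 mod 23. 14⁻¹ ≡ 5 (mod 23) since 14·5 = 70 ≡ 1, so λ ≡ 20.
  x = λ² - 13 - 4 = 400 - 17 ≡ 15; y = λ·(13 - 15) - 1 ≡ 5. → (15, 5)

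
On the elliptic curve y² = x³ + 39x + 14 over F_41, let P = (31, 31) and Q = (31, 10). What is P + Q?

The two points share x = 31 and their y-coordinates satisfy 31 + 10 ≡ 0 (mod 41), so they are inverses. Their sum is the point at infinity.

O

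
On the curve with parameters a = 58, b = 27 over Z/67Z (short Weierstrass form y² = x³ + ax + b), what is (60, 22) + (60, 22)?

tangent at (60, 22): λ = (3·60² + 58)/(2·22) ≡ 4/44. 44⁻¹ ≡ 32 (mod 67) since 44·32 = 1408 ≡ 1, so λ ≡ 4·32 ≡ 61.
  x = λ² - 60 - 60 = 3721 - 120 ≡ 50; y = λ·(60 - 50) - 22 ≡ 52. → (50, 52)

(50, 52)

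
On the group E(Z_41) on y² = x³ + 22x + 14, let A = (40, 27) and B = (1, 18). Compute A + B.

(40, 27) + (1, 18). λ = (18 - 27)/(1 - 40) ≡ 32/2 mod 41. 2⁻¹ ≡ 21 (mod 41) since 2·21 = 42 ≡ 1, so λ ≡ 16.
  x = λ² - 40 - 1 = 256 - 41 ≡ 10; y = λ·(40 - 10) - 27 ≡ 2. → (10, 2)

(10, 2)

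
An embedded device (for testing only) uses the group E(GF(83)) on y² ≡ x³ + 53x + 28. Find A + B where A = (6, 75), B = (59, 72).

(6, 75) + (59, 72). λ = (72 - 75)/(59 - 6) ≡ 80/53 mod 83. 53⁻¹ ≡ 47 (mod 83), so λ ≡ 25.
  x = λ² - 6 - 59 = 625 - 65 ≡ 62; y = λ·(6 - 62) - 75 ≡ 19. → (62, 19)

(62, 19)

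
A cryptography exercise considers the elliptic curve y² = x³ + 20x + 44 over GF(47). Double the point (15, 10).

(29, 44)

tangent at (15, 10): λ = (3·15² + 20)/(2·10) ≡ 37/20. 20⁻¹ ≡ 40 (mod 47), so λ ≡ 37·40 ≡ 23.
  x = λ² - 15 - 15 = 529 - 30 ≡ 29; y = λ·(15 - 29) - 10 ≡ 44. → (29, 44)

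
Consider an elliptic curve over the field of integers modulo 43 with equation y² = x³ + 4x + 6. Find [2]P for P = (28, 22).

tangent at (28, 22): λ = (3·28² + 4)/(2·22) ≡ 34/1. 1⁻¹ ≡ 1 (mod 43), so λ ≡ 34·1 ≡ 34.
  x = λ² - 28 - 28 = 1156 - 56 ≡ 25; y = λ·(28 - 25) - 22 ≡ 37. → (25, 37)

(25, 37)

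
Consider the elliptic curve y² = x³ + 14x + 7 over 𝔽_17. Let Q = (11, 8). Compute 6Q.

Double-and-add on 6 = (110)₂. Start with Q = (11, 8) for the leading 1-bit.
double: tangent at (11, 8): λ = (3·11² + 14)/(2·8) ≡ 3/16. 16⁻¹ ≡ 16 (mod 17), so λ ≡ 3·16 ≡ 14.
  x = λ² - 11 - 11 = 196 - 22 ≡ 4; y = λ·(11 - 4) - 8 ≡ 5. → (4, 5)
add Q: (4, 5) + (11, 8). λ = (8 - 5)/(11 - 4) ≡ 3/7 mod 17. 7⁻¹ ≡ 5 (mod 17) since 7·5 = 35 ≡ 1, so λ ≡ 15.
  x = λ² - 4 - 11 = 225 - 15 ≡ 6; y = λ·(4 - 6) - 5 ≡ 16. → (6, 16)
double: tangent at (6, 16): λ = (3·6² + 14)/(2·16) ≡ 3/15. 15⁻¹ ≡ 8 (mod 17), so λ ≡ 3·8 ≡ 7.
  x = λ² - 6 - 6 = 49 - 12 ≡ 3; y = λ·(6 - 3) - 16 ≡ 5. → (3, 5)

(3, 5)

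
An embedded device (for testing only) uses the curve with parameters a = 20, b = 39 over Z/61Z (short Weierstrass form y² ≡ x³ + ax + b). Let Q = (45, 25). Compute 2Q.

(7, 20)

tangent at (45, 25): λ = (3·45² + 20)/(2·25) ≡ 56/50. 50⁻¹ ≡ 11 (mod 61) since 50·11 = 550 ≡ 1, so λ ≡ 56·11 ≡ 6.
  x = λ² - 45 - 45 = 36 - 90 ≡ 7; y = λ·(45 - 7) - 25 ≡ 20. → (7, 20)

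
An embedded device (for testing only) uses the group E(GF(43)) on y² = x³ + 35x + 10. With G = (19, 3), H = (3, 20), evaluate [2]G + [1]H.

First 2G:
Repeated addition: build up to 2G.
2G: tangent at (19, 3): λ = (3·19² + 35)/(2·3) ≡ 0/6. 6⁻¹ ≡ 36 (mod 43) since 6·36 = 216 ≡ 1, so λ ≡ 0·36 ≡ 0.
  x = λ² - 19 - 19 = 0 - 38 ≡ 5; y = λ·(19 - 5) - 3 ≡ 40. → (5, 40)
2G = (5, 40).
Finally 2G + H:
(5, 40) + (3, 20). λ = (20 - 40)/(3 - 5) ≡ 23/41 mod 43. 41⁻¹ ≡ 21 (mod 43) since 41·21 = 861 ≡ 1, so λ ≡ 10.
  x = λ² - 5 - 3 = 100 - 8 ≡ 6; y = λ·(5 - 6) - 40 ≡ 36. → (6, 36)

(6, 36)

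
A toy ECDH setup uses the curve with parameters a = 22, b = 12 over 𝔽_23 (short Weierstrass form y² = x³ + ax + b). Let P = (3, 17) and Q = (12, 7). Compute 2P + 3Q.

(0, 9)

First 2P:
Repeated addition: build up to 2P.
2P: tangent at (3, 17): λ = (3·3² + 22)/(2·17) ≡ 3/11. 11⁻¹ ≡ 21 (mod 23) since 11·21 = 231 ≡ 1, so λ ≡ 3·21 ≡ 17.
  x = λ² - 3 - 3 = 289 - 6 ≡ 7; y = λ·(3 - 7) - 17 ≡ 7. → (7, 7)
2P = (7, 7).
Next 3Q:
Repeated addition: build up to 3Q.
2Q: tangent at (12, 7): λ = (3·12² + 22)/(2·7) ≡ 17/14. 14⁻¹ ≡ 5 (mod 23), so λ ≡ 17·5 ≡ 16.
  x = λ² - 12 - 12 = 256 - 24 ≡ 2; y = λ·(12 - 2) - 7 ≡ 15. → (2, 15)
3Q: (2, 15) + (12, 7). λ = (7 - 15)/(12 - 2) ≡ 15/10 mod 23. 10⁻¹ ≡ 7 (mod 23), so λ ≡ 13.
  x = λ² - 2 - 12 = 169 - 14 ≡ 17; y = λ·(2 - 17) - 15 ≡ 20. → (17, 20)
3Q = (17, 20).
Finally 2P + 3Q:
(7, 7) + (17, 20). λ = (20 - 7)/(17 - 7) ≡ 13/10 mod 23. 10⁻¹ ≡ 7 (mod 23), so λ ≡ 22.
  x = λ² - 7 - 17 = 484 - 24 ≡ 0; y = λ·(7 - 0) - 7 ≡ 9. → (0, 9)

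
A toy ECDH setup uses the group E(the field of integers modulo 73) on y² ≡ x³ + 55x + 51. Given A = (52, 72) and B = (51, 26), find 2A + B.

(49, 23)

First 2A:
Repeated addition: build up to 2A.
2A: tangent at (52, 72): λ = (3·52² + 55)/(2·72) ≡ 64/71. 71⁻¹ ≡ 36 (mod 73), so λ ≡ 64·36 ≡ 41.
  x = λ² - 52 - 52 = 1681 - 104 ≡ 44; y = λ·(52 - 44) - 72 ≡ 37. → (44, 37)
2A = (44, 37).
Finally 2A + B:
(44, 37) + (51, 26). λ = (26 - 37)/(51 - 44) ≡ 62/7 mod 73. 7⁻¹ ≡ 21 (mod 73) since 7·21 = 147 ≡ 1, so λ ≡ 61.
  x = λ² - 44 - 51 = 3721 - 95 ≡ 49; y = λ·(44 - 49) - 37 ≡ 23. → (49, 23)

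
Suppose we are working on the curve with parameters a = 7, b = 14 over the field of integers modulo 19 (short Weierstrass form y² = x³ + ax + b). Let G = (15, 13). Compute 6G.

Repeated addition: build up to 6G.
2G: tangent at (15, 13): λ = (3·15² + 7)/(2·13) ≡ 17/7. 7⁻¹ ≡ 11 (mod 19), so λ ≡ 17·11 ≡ 16.
  x = λ² - 15 - 15 = 256 - 30 ≡ 17; y = λ·(15 - 17) - 13 ≡ 12. → (17, 12)
3G: (17, 12) + (15, 13). λ = (13 - 12)/(15 - 17) ≡ 1/17 mod 19. 17⁻¹ ≡ 9 (mod 19), so λ ≡ 9.
  x = λ² - 17 - 15 = 81 - 32 ≡ 11; y = λ·(17 - 11) - 12 ≡ 4. → (11, 4)
4G: (11, 4) + (15, 13). λ = (13 - 4)/(15 - 11) ≡ 9/4 mod 19. 4⁻¹ ≡ 5 (mod 19) since 4·5 = 20 ≡ 1, so λ ≡ 7.
  x = λ² - 11 - 15 = 49 - 26 ≡ 4; y = λ·(11 - 4) - 4 ≡ 7. → (4, 7)
5G: (4, 7) + (15, 13). λ = (13 - 7)/(15 - 4) ≡ 6/11 mod 19. 11⁻¹ ≡ 7 (mod 19), so λ ≡ 4.
  x = λ² - 4 - 15 = 16 - 19 ≡ 16; y = λ·(4 - 16) - 7 ≡ 2. → (16, 2)
6G: (16, 2) + (15, 13). λ = (13 - 2)/(15 - 16) ≡ 11/18 mod 19. 18⁻¹ ≡ 18 (mod 19), so λ ≡ 8.
  x = λ² - 16 - 15 = 64 - 31 ≡ 14; y = λ·(16 - 14) - 2 ≡ 14. → (14, 14)

(14, 14)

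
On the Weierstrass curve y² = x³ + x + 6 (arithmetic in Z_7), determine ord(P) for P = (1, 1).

2P: tangent at (1, 1): λ = (3·1² + 1)/(2·1) ≡ 4/2. 2⁻¹ ≡ 4 (mod 7) since 2·4 = 8 ≡ 1, so λ ≡ 4·4 ≡ 2.
  x = λ² - 1 - 1 = 4 - 2 ≡ 2; y = λ·(1 - 2) - 1 ≡ 4. → (2, 4)
3P: (2, 4) + (1, 1). λ = (1 - 4)/(1 - 2) ≡ 4/6 mod 7. 6⁻¹ ≡ 6 (mod 7), so λ ≡ 3.
  x = λ² - 2 - 1 = 9 - 3 ≡ 6; y = λ·(2 - 6) - 4 ≡ 5. → (6, 5)
4P: (6, 5) + (1, 1). λ = (1 - 5)/(1 - 6) ≡ 3/2 mod 7. 2⁻¹ ≡ 4 (mod 7), so λ ≡ 5.
  x = λ² - 6 - 1 = 25 - 7 ≡ 4; y = λ·(6 - 4) - 5 ≡ 5. → (4, 5)
5P: (4, 5) + (1, 1). λ = (1 - 5)/(1 - 4) ≡ 3/4 mod 7. 4⁻¹ ≡ 2 (mod 7) since 4·2 = 8 ≡ 1, so λ ≡ 6.
  x = λ² - 4 - 1 = 36 - 5 ≡ 3; y = λ·(4 - 3) - 5 ≡ 1. → (3, 1)
6P: (3, 1) + (1, 1). λ = (1 - 1)/(1 - 3) ≡ 0/5 mod 7. 5⁻¹ ≡ 3 (mod 7) since 5·3 = 15 ≡ 1, so λ ≡ 0.
  x = λ² - 3 - 1 = 0 - 4 ≡ 3; y = λ·(3 - 3) - 1 ≡ 6. → (3, 6)
7P: (3, 6) + (1, 1). λ = (1 - 6)/(1 - 3) ≡ 2/5 mod 7. 5⁻¹ ≡ 3 (mod 7) since 5·3 = 15 ≡ 1, so λ ≡ 6.
  x = λ² - 3 - 1 = 36 - 4 ≡ 4; y = λ·(3 - 4) - 6 ≡ 2. → (4, 2)
8P: (4, 2) + (1, 1). λ = (1 - 2)/(1 - 4) ≡ 6/4 mod 7. 4⁻¹ ≡ 2 (mod 7) since 4·2 = 8 ≡ 1, so λ ≡ 5.
  x = λ² - 4 - 1 = 25 - 5 ≡ 6; y = λ·(4 - 6) - 2 ≡ 2. → (6, 2)
9P: (6, 2) + (1, 1). λ = (1 - 2)/(1 - 6) ≡ 6/2 mod 7. 2⁻¹ ≡ 4 (mod 7) since 2·4 = 8 ≡ 1, so λ ≡ 3.
  x = λ² - 6 - 1 = 9 - 7 ≡ 2; y = λ·(6 - 2) - 2 ≡ 3. → (2, 3)
10P: (2, 3) + (1, 1). λ = (1 - 3)/(1 - 2) ≡ 5/6 mod 7. 6⁻¹ ≡ 6 (mod 7), so λ ≡ 2.
  x = λ² - 2 - 1 = 4 - 3 ≡ 1; y = λ·(2 - 1) - 3 ≡ 6. → (1, 6)
11P: (1, 6) + (1, 1): same x and y₁ ≡ -y₂, so the sum is O.
11P = O, so the order is 11.

11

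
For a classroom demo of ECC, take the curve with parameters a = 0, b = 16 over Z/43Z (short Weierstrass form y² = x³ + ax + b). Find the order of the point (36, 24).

2P: tangent at (36, 24): λ = (3·36² + 0)/(2·24) ≡ 18/5. 5⁻¹ ≡ 26 (mod 43), so λ ≡ 18·26 ≡ 38.
  x = λ² - 36 - 36 = 1444 - 72 ≡ 39; y = λ·(36 - 39) - 24 ≡ 34. → (39, 34)
3P: (39, 34) + (36, 24). λ = (24 - 34)/(36 - 39) ≡ 33/40 mod 43. 40⁻¹ ≡ 14 (mod 43), so λ ≡ 32.
  x = λ² - 39 - 36 = 1024 - 75 ≡ 3; y = λ·(39 - 3) - 34 ≡ 0. → (3, 0)
4P: (3, 0) + (36, 24). λ = (24 - 0)/(36 - 3) ≡ 24/33 mod 43. 33⁻¹ ≡ 30 (mod 43) since 33·30 = 990 ≡ 1, so λ ≡ 32.
  x = λ² - 3 - 36 = 1024 - 39 ≡ 39; y = λ·(3 - 39) - 0 ≡ 9. → (39, 9)
5P: (39, 9) + (36, 24). λ = (24 - 9)/(36 - 39) ≡ 15/40 mod 43. 40⁻¹ ≡ 14 (mod 43), so λ ≡ 38.
  x = λ² - 39 - 36 = 1444 - 75 ≡ 36; y = λ·(39 - 36) - 9 ≡ 19. → (36, 19)
6P: (36, 19) + (36, 24): same x and y₁ ≡ -y₂, so the sum is O.
6P = O, so the order is 6.

6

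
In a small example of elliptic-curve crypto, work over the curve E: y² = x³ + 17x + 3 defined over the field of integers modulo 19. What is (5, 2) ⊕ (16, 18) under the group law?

(5, 2) + (16, 18). λ = (18 - 2)/(16 - 5) ≡ 16/11 mod 19. 11⁻¹ ≡ 7 (mod 19), so λ ≡ 17.
  x = λ² - 5 - 16 = 289 - 21 ≡ 2; y = λ·(5 - 2) - 2 ≡ 11. → (2, 11)

(2, 11)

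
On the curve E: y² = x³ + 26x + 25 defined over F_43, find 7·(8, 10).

Write Q = (8, 10).
Double-and-add on 7 = (111)₂. Start with Q = (8, 10) for the leading 1-bit.
double: tangent at (8, 10): λ = (3·8² + 26)/(2·10) ≡ 3/20. 20⁻¹ ≡ 28 (mod 43) since 20·28 = 560 ≡ 1, so λ ≡ 3·28 ≡ 41.
  x = λ² - 8 - 8 = 1681 - 16 ≡ 31; y = λ·(8 - 31) - 10 ≡ 36. → (31, 36)
add Q: (31, 36) + (8, 10). λ = (10 - 36)/(8 - 31) ≡ 17/20 mod 43. 20⁻¹ ≡ 28 (mod 43), so λ ≡ 3.
  x = λ² - 31 - 8 = 9 - 39 ≡ 13; y = λ·(31 - 13) - 36 ≡ 18. → (13, 18)
double: tangent at (13, 18): λ = (3·13² + 26)/(2·18) ≡ 17/36. 36⁻¹ ≡ 6 (mod 43), so λ ≡ 17·6 ≡ 16.
  x = λ² - 13 - 13 = 256 - 26 ≡ 15; y = λ·(13 - 15) - 18 ≡ 36. → (15, 36)
add Q: (15, 36) + (8, 10). λ = (10 - 36)/(8 - 15) ≡ 17/36 mod 43. 36⁻¹ ≡ 6 (mod 43), so λ ≡ 16.
  x = λ² - 15 - 8 = 256 - 23 ≡ 18; y = λ·(15 - 18) - 36 ≡ 2. → (18, 2)

(18, 2)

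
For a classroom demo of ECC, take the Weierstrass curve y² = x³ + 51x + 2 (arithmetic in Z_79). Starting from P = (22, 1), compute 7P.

Repeated addition: build up to 7P.
2P: tangent at (22, 1): λ = (3·22² + 51)/(2·1) ≡ 2/2. 2⁻¹ ≡ 40 (mod 79), so λ ≡ 2·40 ≡ 1.
  x = λ² - 22 - 22 = 1 - 44 ≡ 36; y = λ·(22 - 36) - 1 ≡ 64. → (36, 64)
3P: (36, 64) + (22, 1). λ = (1 - 64)/(22 - 36) ≡ 16/65 mod 79. 65⁻¹ ≡ 62 (mod 79) since 65·62 = 4030 ≡ 1, so λ ≡ 44.
  x = λ² - 36 - 22 = 1936 - 58 ≡ 61; y = λ·(36 - 61) - 64 ≡ 21. → (61, 21)
4P: (61, 21) + (22, 1). λ = (1 - 21)/(22 - 61) ≡ 59/40 mod 79. 40⁻¹ ≡ 2 (mod 79), so λ ≡ 39.
  x = λ² - 61 - 22 = 1521 - 83 ≡ 16; y = λ·(61 - 16) - 21 ≡ 75. → (16, 75)
5P: (16, 75) + (22, 1). λ = (1 - 75)/(22 - 16) ≡ 5/6 mod 79. 6⁻¹ ≡ 66 (mod 79) since 6·66 = 396 ≡ 1, so λ ≡ 14.
  x = λ² - 16 - 22 = 196 - 38 ≡ 0; y = λ·(16 - 0) - 75 ≡ 70. → (0, 70)
6P: (0, 70) + (22, 1). λ = (1 - 70)/(22 - 0) ≡ 10/22 mod 79. 22⁻¹ ≡ 18 (mod 79), so λ ≡ 22.
  x = λ² - 0 - 22 = 484 - 22 ≡ 67; y = λ·(0 - 67) - 70 ≡ 36. → (67, 36)
7P: (67, 36) + (22, 1). λ = (1 - 36)/(22 - 67) ≡ 44/34 mod 79. 34⁻¹ ≡ 7 (mod 79), so λ ≡ 71.
  x = λ² - 67 - 22 = 5041 - 89 ≡ 54; y = λ·(67 - 54) - 36 ≡ 18. → (54, 18)

(54, 18)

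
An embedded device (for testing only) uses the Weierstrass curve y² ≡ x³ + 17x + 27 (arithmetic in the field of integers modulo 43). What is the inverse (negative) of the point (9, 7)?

(9, 36)

-(9, 7) = (9, -7 mod 43) = (9, 36).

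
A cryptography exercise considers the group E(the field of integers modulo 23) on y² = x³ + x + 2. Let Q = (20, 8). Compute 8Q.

O

Repeated addition: build up to 8Q.
2Q: tangent at (20, 8): λ = (3·20² + 1)/(2·8) ≡ 5/16. 16⁻¹ ≡ 13 (mod 23) since 16·13 = 208 ≡ 1, so λ ≡ 5·13 ≡ 19.
  x = λ² - 20 - 20 = 361 - 40 ≡ 22; y = λ·(20 - 22) - 8 ≡ 0. → (22, 0)
3Q: (22, 0) + (20, 8). λ = (8 - 0)/(20 - 22) ≡ 8/21 mod 23. 21⁻¹ ≡ 11 (mod 23) since 21·11 = 231 ≡ 1, so λ ≡ 19.
  x = λ² - 22 - 20 = 361 - 42 ≡ 20; y = λ·(22 - 20) - 0 ≡ 15. → (20, 15)
4Q: (20, 15) + (20, 8): same x and y₁ ≡ -y₂, so the sum is ∞.
5Q: ∞ + (20, 8) = (20, 8) (identity).
6Q: tangent at (20, 8): λ = (3·20² + 1)/(2·8) ≡ 5/16. 16⁻¹ ≡ 13 (mod 23) since 16·13 = 208 ≡ 1, so λ ≡ 5·13 ≡ 19.
  x = λ² - 20 - 20 = 361 - 40 ≡ 22; y = λ·(20 - 22) - 8 ≡ 0. → (22, 0)
7Q: (22, 0) + (20, 8). λ = (8 - 0)/(20 - 22) ≡ 8/21 mod 23. 21⁻¹ ≡ 11 (mod 23), so λ ≡ 19.
  x = λ² - 22 - 20 = 361 - 42 ≡ 20; y = λ·(22 - 20) - 0 ≡ 15. → (20, 15)
8Q: (20, 15) + (20, 8): same x and y₁ ≡ -y₂, so the sum is ∞.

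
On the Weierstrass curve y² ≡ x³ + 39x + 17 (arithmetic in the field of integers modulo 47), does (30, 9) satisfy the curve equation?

yes

y² = 9² ≡ 34; x³ + 39x + 17 = 28187 ≡ 34 (mod 47). 34 = 34.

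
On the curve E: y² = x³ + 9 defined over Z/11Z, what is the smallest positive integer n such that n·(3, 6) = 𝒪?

12

2P: tangent at (3, 6): λ = (3·3² + 0)/(2·6) ≡ 5/1. 1⁻¹ ≡ 1 (mod 11) since 1·1 = 1 ≡ 1, so λ ≡ 5·1 ≡ 5.
  x = λ² - 3 - 3 = 25 - 6 ≡ 8; y = λ·(3 - 8) - 6 ≡ 2. → (8, 2)
3P: (8, 2) + (3, 6). λ = (6 - 2)/(3 - 8) ≡ 4/6 mod 11. 6⁻¹ ≡ 2 (mod 11) since 6·2 = 12 ≡ 1, so λ ≡ 8.
  x = λ² - 8 - 3 = 64 - 11 ≡ 9; y = λ·(8 - 9) - 2 ≡ 1. → (9, 1)
4P: (9, 1) + (3, 6). λ = (6 - 1)/(3 - 9) ≡ 5/5 mod 11. 5⁻¹ ≡ 9 (mod 11) since 5·9 = 45 ≡ 1, so λ ≡ 1.
  x = λ² - 9 - 3 = 1 - 12 ≡ 0; y = λ·(9 - 0) - 1 ≡ 8. → (0, 8)
5P: (0, 8) + (3, 6). λ = (6 - 8)/(3 - 0) ≡ 9/3 mod 11. 3⁻¹ ≡ 4 (mod 11), so λ ≡ 3.
  x = λ² - 0 - 3 = 9 - 3 ≡ 6; y = λ·(0 - 6) - 8 ≡ 7. → (6, 7)
6P: (6, 7) + (3, 6). λ = (6 - 7)/(3 - 6) ≡ 10/8 mod 11. 8⁻¹ ≡ 7 (mod 11) since 8·7 = 56 ≡ 1, so λ ≡ 4.
  x = λ² - 6 - 3 = 16 - 9 ≡ 7; y = λ·(6 - 7) - 7 ≡ 0. → (7, 0)
7P: (7, 0) + (3, 6). λ = (6 - 0)/(3 - 7) ≡ 6/7 mod 11. 7⁻¹ ≡ 8 (mod 11), so λ ≡ 4.
  x = λ² - 7 - 3 = 16 - 10 ≡ 6; y = λ·(7 - 6) - 0 ≡ 4. → (6, 4)
8P: (6, 4) + (3, 6). λ = (6 - 4)/(3 - 6) ≡ 2/8 mod 11. 8⁻¹ ≡ 7 (mod 11) since 8·7 = 56 ≡ 1, so λ ≡ 3.
  x = λ² - 6 - 3 = 9 - 9 ≡ 0; y = λ·(6 - 0) - 4 ≡ 3. → (0, 3)
9P: (0, 3) + (3, 6). λ = (6 - 3)/(3 - 0) ≡ 3/3 mod 11. 3⁻¹ ≡ 4 (mod 11), so λ ≡ 1.
  x = λ² - 0 - 3 = 1 - 3 ≡ 9; y = λ·(0 - 9) - 3 ≡ 10. → (9, 10)
10P: (9, 10) + (3, 6). λ = (6 - 10)/(3 - 9) ≡ 7/5 mod 11. 5⁻¹ ≡ 9 (mod 11), so λ ≡ 8.
  x = λ² - 9 - 3 = 64 - 12 ≡ 8; y = λ·(9 - 8) - 10 ≡ 9. → (8, 9)
11P: (8, 9) + (3, 6). λ = (6 - 9)/(3 - 8) ≡ 8/6 mod 11. 6⁻¹ ≡ 2 (mod 11) since 6·2 = 12 ≡ 1, so λ ≡ 5.
  x = λ² - 8 - 3 = 25 - 11 ≡ 3; y = λ·(8 - 3) - 9 ≡ 5. → (3, 5)
12P: (3, 5) + (3, 6): same x and y₁ ≡ -y₂, so the sum is 𝒪.
12P = 𝒪, so the order is 12.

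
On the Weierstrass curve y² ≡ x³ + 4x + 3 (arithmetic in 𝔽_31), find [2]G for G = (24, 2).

(15, 20)

tangent at (24, 2): λ = (3·24² + 4)/(2·2) ≡ 27/4. 4⁻¹ ≡ 8 (mod 31) since 4·8 = 32 ≡ 1, so λ ≡ 27·8 ≡ 30.
  x = λ² - 24 - 24 = 900 - 48 ≡ 15; y = λ·(24 - 15) - 2 ≡ 20. → (15, 20)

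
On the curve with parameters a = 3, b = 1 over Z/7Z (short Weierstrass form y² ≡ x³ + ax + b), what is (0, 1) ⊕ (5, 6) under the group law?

(0, 1) + (5, 6). λ = (6 - 1)/(5 - 0) ≡ 5/5 mod 7. 5⁻¹ ≡ 3 (mod 7), so λ ≡ 1.
  x = λ² - 0 - 5 = 1 - 5 ≡ 3; y = λ·(0 - 3) - 1 ≡ 3. → (3, 3)

(3, 3)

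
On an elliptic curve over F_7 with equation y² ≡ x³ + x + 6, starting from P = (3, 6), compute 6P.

Double-and-add on 6 = (110)₂. Start with P = (3, 6) for the leading 1-bit.
double: tangent at (3, 6): λ = (3·3² + 1)/(2·6) ≡ 0/5. 5⁻¹ ≡ 3 (mod 7), so λ ≡ 0·3 ≡ 0.
  x = λ² - 3 - 3 = 0 - 6 ≡ 1; y = λ·(3 - 1) - 6 ≡ 1. → (1, 1)
add P: (1, 1) + (3, 6). λ = (6 - 1)/(3 - 1) ≡ 5/2 mod 7. 2⁻¹ ≡ 4 (mod 7) since 2·4 = 8 ≡ 1, so λ ≡ 6.
  x = λ² - 1 - 3 = 36 - 4 ≡ 4; y = λ·(1 - 4) - 1 ≡ 2. → (4, 2)
double: tangent at (4, 2): λ = (3·4² + 1)/(2·2) ≡ 0/4. 4⁻¹ ≡ 2 (mod 7) since 4·2 = 8 ≡ 1, so λ ≡ 0·2 ≡ 0.
  x = λ² - 4 - 4 = 0 - 8 ≡ 6; y = λ·(4 - 6) - 2 ≡ 5. → (6, 5)

(6, 5)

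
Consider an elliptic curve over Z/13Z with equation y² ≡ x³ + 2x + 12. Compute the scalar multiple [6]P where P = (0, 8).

Repeated addition: build up to 6P.
2P: tangent at (0, 8): λ = (3·0² + 2)/(2·8) ≡ 2/3. 3⁻¹ ≡ 9 (mod 13) since 3·9 = 27 ≡ 1, so λ ≡ 2·9 ≡ 5.
  x = λ² - 0 - 0 = 25 - 0 ≡ 12; y = λ·(0 - 12) - 8 ≡ 10. → (12, 10)
3P: (12, 10) + (0, 8). λ = (8 - 10)/(0 - 12) ≡ 11/1 mod 13. 1⁻¹ ≡ 1 (mod 13) since 1·1 = 1 ≡ 1, so λ ≡ 11.
  x = λ² - 12 - 0 = 121 - 12 ≡ 5; y = λ·(12 - 5) - 10 ≡ 2. → (5, 2)
4P: (5, 2) + (0, 8). λ = (8 - 2)/(0 - 5) ≡ 6/8 mod 13. 8⁻¹ ≡ 5 (mod 13), so λ ≡ 4.
  x = λ² - 5 - 0 = 16 - 5 ≡ 11; y = λ·(5 - 11) - 2 ≡ 0. → (11, 0)
5P: (11, 0) + (0, 8). λ = (8 - 0)/(0 - 11) ≡ 8/2 mod 13. 2⁻¹ ≡ 7 (mod 13) since 2·7 = 14 ≡ 1, so λ ≡ 4.
  x = λ² - 11 - 0 = 16 - 11 ≡ 5; y = λ·(11 - 5) - 0 ≡ 11. → (5, 11)
6P: (5, 11) + (0, 8). λ = (8 - 11)/(0 - 5) ≡ 10/8 mod 13. 8⁻¹ ≡ 5 (mod 13), so λ ≡ 11.
  x = λ² - 5 - 0 = 121 - 5 ≡ 12; y = λ·(5 - 12) - 11 ≡ 3. → (12, 3)

(12, 3)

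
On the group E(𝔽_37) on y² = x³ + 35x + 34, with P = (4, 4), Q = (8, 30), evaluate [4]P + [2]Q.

First 4P:
Repeated addition: build up to 4P.
2P: tangent at (4, 4): λ = (3·4² + 35)/(2·4) ≡ 9/8. 8⁻¹ ≡ 14 (mod 37), so λ ≡ 9·14 ≡ 15.
  x = λ² - 4 - 4 = 225 - 8 ≡ 32; y = λ·(4 - 32) - 4 ≡ 20. → (32, 20)
3P: (32, 20) + (4, 4). λ = (4 - 20)/(4 - 32) ≡ 21/9 mod 37. 9⁻¹ ≡ 33 (mod 37), so λ ≡ 27.
  x = λ² - 32 - 4 = 729 - 36 ≡ 27; y = λ·(32 - 27) - 20 ≡ 4. → (27, 4)
4P: (27, 4) + (4, 4). λ = (4 - 4)/(4 - 27) ≡ 0/14 mod 37. 14⁻¹ ≡ 8 (mod 37), so λ ≡ 0.
  x = λ² - 27 - 4 = 0 - 31 ≡ 6; y = λ·(27 - 6) - 4 ≡ 33. → (6, 33)
4P = (6, 33).
Next 2Q:
Repeated addition: build up to 2Q.
2Q: tangent at (8, 30): λ = (3·8² + 35)/(2·30) ≡ 5/23. 23⁻¹ ≡ 29 (mod 37), so λ ≡ 5·29 ≡ 34.
  x = λ² - 8 - 8 = 1156 - 16 ≡ 30; y = λ·(8 - 30) - 30 ≡ 36. → (30, 36)
2Q = (30, 36).
Finally 4P + 2Q:
(6, 33) + (30, 36). λ = (36 - 33)/(30 - 6) ≡ 3/24 mod 37. 24⁻¹ ≡ 17 (mod 37), so λ ≡ 14.
  x = λ² - 6 - 30 = 196 - 36 ≡ 12; y = λ·(6 - 12) - 33 ≡ 31. → (12, 31)

(12, 31)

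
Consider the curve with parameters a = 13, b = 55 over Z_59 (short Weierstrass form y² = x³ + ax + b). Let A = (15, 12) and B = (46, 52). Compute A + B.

(47, 0)

(15, 12) + (46, 52). λ = (52 - 12)/(46 - 15) ≡ 40/31 mod 59. 31⁻¹ ≡ 40 (mod 59), so λ ≡ 7.
  x = λ² - 15 - 46 = 49 - 61 ≡ 47; y = λ·(15 - 47) - 12 ≡ 0. → (47, 0)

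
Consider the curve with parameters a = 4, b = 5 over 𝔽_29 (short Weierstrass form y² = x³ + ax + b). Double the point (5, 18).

(28, 0)

tangent at (5, 18): λ = (3·5² + 4)/(2·18) ≡ 21/7. 7⁻¹ ≡ 25 (mod 29), so λ ≡ 21·25 ≡ 3.
  x = λ² - 5 - 5 = 9 - 10 ≡ 28; y = λ·(5 - 28) - 18 ≡ 0. → (28, 0)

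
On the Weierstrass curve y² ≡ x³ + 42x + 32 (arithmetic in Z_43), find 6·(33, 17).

(31, 37)

Write Q = (33, 17).
Double-and-add on 6 = (110)₂. Start with Q = (33, 17) for the leading 1-bit.
double: tangent at (33, 17): λ = (3·33² + 42)/(2·17) ≡ 41/34. 34⁻¹ ≡ 19 (mod 43), so λ ≡ 41·19 ≡ 5.
  x = λ² - 33 - 33 = 25 - 66 ≡ 2; y = λ·(33 - 2) - 17 ≡ 9. → (2, 9)
add Q: (2, 9) + (33, 17). λ = (17 - 9)/(33 - 2) ≡ 8/31 mod 43. 31⁻¹ ≡ 25 (mod 43), so λ ≡ 28.
  x = λ² - 2 - 33 = 784 - 35 ≡ 18; y = λ·(2 - 18) - 9 ≡ 16. → (18, 16)
double: tangent at (18, 16): λ = (3·18² + 42)/(2·16) ≡ 25/32. 32⁻¹ ≡ 39 (mod 43), so λ ≡ 25·39 ≡ 29.
  x = λ² - 18 - 18 = 841 - 36 ≡ 31; y = λ·(18 - 31) - 16 ≡ 37. → (31, 37)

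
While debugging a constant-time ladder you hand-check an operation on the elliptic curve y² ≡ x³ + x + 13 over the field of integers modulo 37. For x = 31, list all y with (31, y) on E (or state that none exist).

none

x³ + 1x + 13 = 29835 ≡ 13 (mod 37).
13 is a non-residue mod 37; no y exists.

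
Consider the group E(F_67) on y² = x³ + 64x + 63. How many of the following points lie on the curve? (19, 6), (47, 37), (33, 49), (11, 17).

(19, 6): 6² ≡ 36, rhs ≡ 31 → off.
(47, 37): 37² ≡ 29, rhs ≡ 29 → on.
(33, 49): 49² ≡ 56, rhs ≡ 56 → on.
(11, 17): 17² ≡ 21, rhs ≡ 21 → on.

3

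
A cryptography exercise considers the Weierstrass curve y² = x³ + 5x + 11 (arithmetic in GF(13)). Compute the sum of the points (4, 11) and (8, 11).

(1, 2)

(4, 11) + (8, 11). λ = (11 - 11)/(8 - 4) ≡ 0/4 mod 13. 4⁻¹ ≡ 10 (mod 13), so λ ≡ 0.
  x = λ² - 4 - 8 = 0 - 12 ≡ 1; y = λ·(4 - 1) - 11 ≡ 2. → (1, 2)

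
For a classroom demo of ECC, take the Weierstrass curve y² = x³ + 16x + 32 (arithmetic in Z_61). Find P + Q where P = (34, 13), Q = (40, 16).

(34, 13) + (40, 16). λ = (16 - 13)/(40 - 34) ≡ 3/6 mod 61. 6⁻¹ ≡ 51 (mod 61) since 6·51 = 306 ≡ 1, so λ ≡ 31.
  x = λ² - 34 - 40 = 961 - 74 ≡ 33; y = λ·(34 - 33) - 13 ≡ 18. → (33, 18)

(33, 18)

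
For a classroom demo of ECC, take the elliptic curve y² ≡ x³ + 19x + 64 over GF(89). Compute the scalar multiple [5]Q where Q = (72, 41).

(84, 72)

Double-and-add on 5 = (101)₂. Start with Q = (72, 41) for the leading 1-bit.
double: tangent at (72, 41): λ = (3·72² + 19)/(2·41) ≡ 85/82. 82⁻¹ ≡ 38 (mod 89), so λ ≡ 85·38 ≡ 26.
  x = λ² - 72 - 72 = 676 - 144 ≡ 87; y = λ·(72 - 87) - 41 ≡ 14. → (87, 14)
double: tangent at (87, 14): λ = (3·87² + 19)/(2·14) ≡ 31/28. 28⁻¹ ≡ 35 (mod 89), so λ ≡ 31·35 ≡ 17.
  x = λ² - 87 - 87 = 289 - 174 ≡ 26; y = λ·(87 - 26) - 14 ≡ 44. → (26, 44)
add Q: (26, 44) + (72, 41). λ = (41 - 44)/(72 - 26) ≡ 86/46 mod 89. 46⁻¹ ≡ 60 (mod 89) since 46·60 = 2760 ≡ 1, so λ ≡ 87.
  x = λ² - 26 - 72 = 7569 - 98 ≡ 84; y = λ·(26 - 84) - 44 ≡ 72. → (84, 72)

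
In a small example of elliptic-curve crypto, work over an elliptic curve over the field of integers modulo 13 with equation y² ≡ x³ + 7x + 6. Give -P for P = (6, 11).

(6, 2)

-(6, 11) = (6, -11 mod 13) = (6, 2).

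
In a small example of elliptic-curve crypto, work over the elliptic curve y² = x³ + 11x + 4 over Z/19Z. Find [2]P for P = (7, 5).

tangent at (7, 5): λ = (3·7² + 11)/(2·5) ≡ 6/10. 10⁻¹ ≡ 2 (mod 19), so λ ≡ 6·2 ≡ 12.
  x = λ² - 7 - 7 = 144 - 14 ≡ 16; y = λ·(7 - 16) - 5 ≡ 1. → (16, 1)

(16, 1)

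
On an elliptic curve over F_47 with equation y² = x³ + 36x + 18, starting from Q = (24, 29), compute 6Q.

(6, 11)

Repeated addition: build up to 6Q.
2Q: tangent at (24, 29): λ = (3·24² + 36)/(2·29) ≡ 25/11. 11⁻¹ ≡ 30 (mod 47), so λ ≡ 25·30 ≡ 45.
  x = λ² - 24 - 24 = 2025 - 48 ≡ 3; y = λ·(24 - 3) - 29 ≡ 23. → (3, 23)
3Q: (3, 23) + (24, 29). λ = (29 - 23)/(24 - 3) ≡ 6/21 mod 47. 21⁻¹ ≡ 9 (mod 47) since 21·9 = 189 ≡ 1, so λ ≡ 7.
  x = λ² - 3 - 24 = 49 - 27 ≡ 22; y = λ·(3 - 22) - 23 ≡ 32. → (22, 32)
4Q: (22, 32) + (24, 29). λ = (29 - 32)/(24 - 22) ≡ 44/2 mod 47. 2⁻¹ ≡ 24 (mod 47), so λ ≡ 22.
  x = λ² - 22 - 24 = 484 - 46 ≡ 15; y = λ·(22 - 15) - 32 ≡ 28. → (15, 28)
5Q: (15, 28) + (24, 29). λ = (29 - 28)/(24 - 15) ≡ 1/9 mod 47. 9⁻¹ ≡ 21 (mod 47), so λ ≡ 21.
  x = λ² - 15 - 24 = 441 - 39 ≡ 26; y = λ·(15 - 26) - 28 ≡ 23. → (26, 23)
6Q: (26, 23) + (24, 29). λ = (29 - 23)/(24 - 26) ≡ 6/45 mod 47. 45⁻¹ ≡ 23 (mod 47) since 45·23 = 1035 ≡ 1, so λ ≡ 44.
  x = λ² - 26 - 24 = 1936 - 50 ≡ 6; y = λ·(26 - 6) - 23 ≡ 11. → (6, 11)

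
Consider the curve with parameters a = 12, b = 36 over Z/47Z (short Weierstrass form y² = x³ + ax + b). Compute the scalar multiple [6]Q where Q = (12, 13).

Double-and-add on 6 = (110)₂. Start with Q = (12, 13) for the leading 1-bit.
double: tangent at (12, 13): λ = (3·12² + 12)/(2·13) ≡ 21/26. 26⁻¹ ≡ 38 (mod 47) since 26·38 = 988 ≡ 1, so λ ≡ 21·38 ≡ 46.
  x = λ² - 12 - 12 = 2116 - 24 ≡ 24; y = λ·(12 - 24) - 13 ≡ 46. → (24, 46)
add Q: (24, 46) + (12, 13). λ = (13 - 46)/(12 - 24) ≡ 14/35 mod 47. 35⁻¹ ≡ 43 (mod 47), so λ ≡ 38.
  x = λ² - 24 - 12 = 1444 - 36 ≡ 45; y = λ·(24 - 45) - 46 ≡ 2. → (45, 2)
double: tangent at (45, 2): λ = (3·45² + 12)/(2·2) ≡ 24/4. 4⁻¹ ≡ 12 (mod 47), so λ ≡ 24·12 ≡ 6.
  x = λ² - 45 - 45 = 36 - 90 ≡ 40; y = λ·(45 - 40) - 2 ≡ 28. → (40, 28)

(40, 28)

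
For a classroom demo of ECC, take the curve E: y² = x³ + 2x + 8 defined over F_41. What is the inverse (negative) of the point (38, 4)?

(38, 37)

-(38, 4) = (38, -4 mod 41) = (38, 37).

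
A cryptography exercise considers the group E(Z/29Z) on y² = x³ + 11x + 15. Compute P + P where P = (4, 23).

(20, 17)

tangent at (4, 23): λ = (3·4² + 11)/(2·23) ≡ 1/17. 17⁻¹ ≡ 12 (mod 29), so λ ≡ 1·12 ≡ 12.
  x = λ² - 4 - 4 = 144 - 8 ≡ 20; y = λ·(4 - 20) - 23 ≡ 17. → (20, 17)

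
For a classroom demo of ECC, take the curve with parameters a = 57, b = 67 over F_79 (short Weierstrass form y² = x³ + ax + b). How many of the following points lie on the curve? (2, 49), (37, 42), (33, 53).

(2, 49): 49² ≡ 31, rhs ≡ 31 → on.
(37, 42): 42² ≡ 26, rhs ≡ 57 → off.
(33, 53): 53² ≡ 44, rhs ≡ 44 → on.

2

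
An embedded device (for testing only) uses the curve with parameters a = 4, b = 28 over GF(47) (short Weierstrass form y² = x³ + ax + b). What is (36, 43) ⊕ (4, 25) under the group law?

(31, 45)

(36, 43) + (4, 25). λ = (25 - 43)/(4 - 36) ≡ 29/15 mod 47. 15⁻¹ ≡ 22 (mod 47) since 15·22 = 330 ≡ 1, so λ ≡ 27.
  x = λ² - 36 - 4 = 729 - 40 ≡ 31; y = λ·(36 - 31) - 43 ≡ 45. → (31, 45)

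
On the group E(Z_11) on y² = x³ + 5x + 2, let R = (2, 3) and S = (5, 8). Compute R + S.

(8, 9)

(2, 3) + (5, 8). λ = (8 - 3)/(5 - 2) ≡ 5/3 mod 11. 3⁻¹ ≡ 4 (mod 11), so λ ≡ 9.
  x = λ² - 2 - 5 = 81 - 7 ≡ 8; y = λ·(2 - 8) - 3 ≡ 9. → (8, 9)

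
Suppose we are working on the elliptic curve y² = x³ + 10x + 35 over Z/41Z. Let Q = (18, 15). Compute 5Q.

(5, 13)

Double-and-add on 5 = (101)₂. Start with Q = (18, 15) for the leading 1-bit.
double: tangent at (18, 15): λ = (3·18² + 10)/(2·15) ≡ 39/30. 30⁻¹ ≡ 26 (mod 41), so λ ≡ 39·26 ≡ 30.
  x = λ² - 18 - 18 = 900 - 36 ≡ 3; y = λ·(18 - 3) - 15 ≡ 25. → (3, 25)
double: tangent at (3, 25): λ = (3·3² + 10)/(2·25) ≡ 37/9. 9⁻¹ ≡ 32 (mod 41), so λ ≡ 37·32 ≡ 36.
  x = λ² - 3 - 3 = 1296 - 6 ≡ 19; y = λ·(3 - 19) - 25 ≡ 14. → (19, 14)
add Q: (19, 14) + (18, 15). λ = (15 - 14)/(18 - 19) ≡ 1/40 mod 41. 40⁻¹ ≡ 40 (mod 41) since 40·40 = 1600 ≡ 1, so λ ≡ 40.
  x = λ² - 19 - 18 = 1600 - 37 ≡ 5; y = λ·(19 - 5) - 14 ≡ 13. → (5, 13)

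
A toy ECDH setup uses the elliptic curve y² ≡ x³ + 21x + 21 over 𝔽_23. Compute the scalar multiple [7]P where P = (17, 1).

(17, 22)

Repeated addition: build up to 7P.
2P: tangent at (17, 1): λ = (3·17² + 21)/(2·1) ≡ 14/2. 2⁻¹ ≡ 12 (mod 23), so λ ≡ 14·12 ≡ 7.
  x = λ² - 17 - 17 = 49 - 34 ≡ 15; y = λ·(17 - 15) - 1 ≡ 13. → (15, 13)
3P: (15, 13) + (17, 1). λ = (1 - 13)/(17 - 15) ≡ 11/2 mod 23. 2⁻¹ ≡ 12 (mod 23), so λ ≡ 17.
  x = λ² - 15 - 17 = 289 - 32 ≡ 4; y = λ·(15 - 4) - 13 ≡ 13. → (4, 13)
4P: (4, 13) + (17, 1). λ = (1 - 13)/(17 - 4) ≡ 11/13 mod 23. 13⁻¹ ≡ 16 (mod 23), so λ ≡ 15.
  x = λ² - 4 - 17 = 225 - 21 ≡ 20; y = λ·(4 - 20) - 13 ≡ 0. → (20, 0)
5P: (20, 0) + (17, 1). λ = (1 - 0)/(17 - 20) ≡ 1/20 mod 23. 20⁻¹ ≡ 15 (mod 23), so λ ≡ 15.
  x = λ² - 20 - 17 = 225 - 37 ≡ 4; y = λ·(20 - 4) - 0 ≡ 10. → (4, 10)
6P: (4, 10) + (17, 1). λ = (1 - 10)/(17 - 4) ≡ 14/13 mod 23. 13⁻¹ ≡ 16 (mod 23) since 13·16 = 208 ≡ 1, so λ ≡ 17.
  x = λ² - 4 - 17 = 289 - 21 ≡ 15; y = λ·(4 - 15) - 10 ≡ 10. → (15, 10)
7P: (15, 10) + (17, 1). λ = (1 - 10)/(17 - 15) ≡ 14/2 mod 23. 2⁻¹ ≡ 12 (mod 23) since 2·12 = 24 ≡ 1, so λ ≡ 7.
  x = λ² - 15 - 17 = 49 - 32 ≡ 17; y = λ·(15 - 17) - 10 ≡ 22. → (17, 22)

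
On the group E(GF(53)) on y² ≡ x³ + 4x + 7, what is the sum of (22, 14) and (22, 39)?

The two points share x = 22 and their y-coordinates satisfy 14 + 39 ≡ 0 (mod 53), so they are inverses. Their sum is O.

O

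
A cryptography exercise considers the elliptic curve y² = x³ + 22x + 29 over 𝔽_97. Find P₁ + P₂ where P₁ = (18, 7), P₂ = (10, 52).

(18, 7) + (10, 52). λ = (52 - 7)/(10 - 18) ≡ 45/89 mod 97. 89⁻¹ ≡ 12 (mod 97), so λ ≡ 55.
  x = λ² - 18 - 10 = 3025 - 28 ≡ 87; y = λ·(18 - 87) - 7 ≡ 78. → (87, 78)

(87, 78)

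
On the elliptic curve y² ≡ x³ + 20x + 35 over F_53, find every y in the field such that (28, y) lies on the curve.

x³ + 20x + 35 = 22547 ≡ 22 (mod 53).
22 is a non-residue mod 53; no y exists.

none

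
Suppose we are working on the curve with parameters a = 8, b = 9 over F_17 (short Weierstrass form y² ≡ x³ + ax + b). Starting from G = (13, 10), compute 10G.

(7, 0)

Double-and-add on 10 = (1010)₂. Start with G = (13, 10) for the leading 1-bit.
double: tangent at (13, 10): λ = (3·13² + 8)/(2·10) ≡ 5/3. 3⁻¹ ≡ 6 (mod 17) since 3·6 = 18 ≡ 1, so λ ≡ 5·6 ≡ 13.
  x = λ² - 13 - 13 = 169 - 26 ≡ 7; y = λ·(13 - 7) - 10 ≡ 0. → (7, 0)
double: (7, 0) + (7, 0): same x and y₁ ≡ -y₂, so the sum is the point at infinity.
add G: the point at infinity + (13, 10) = (13, 10) (identity).
double: tangent at (13, 10): λ = (3·13² + 8)/(2·10) ≡ 5/3. 3⁻¹ ≡ 6 (mod 17), so λ ≡ 5·6 ≡ 13.
  x = λ² - 13 - 13 = 169 - 26 ≡ 7; y = λ·(13 - 7) - 10 ≡ 0. → (7, 0)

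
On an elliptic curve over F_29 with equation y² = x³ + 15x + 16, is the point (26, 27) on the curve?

no

y² = 27² ≡ 4; x³ + 15x + 16 = 17982 ≡ 2 (mod 29). 4 ≠ 2.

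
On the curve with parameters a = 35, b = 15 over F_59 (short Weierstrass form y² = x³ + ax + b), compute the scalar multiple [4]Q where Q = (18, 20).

Repeated addition: build up to 4Q.
2Q: tangent at (18, 20): λ = (3·18² + 35)/(2·20) ≡ 4/40. 40⁻¹ ≡ 31 (mod 59) since 40·31 = 1240 ≡ 1, so λ ≡ 4·31 ≡ 6.
  x = λ² - 18 - 18 = 36 - 36 ≡ 0; y = λ·(18 - 0) - 20 ≡ 29. → (0, 29)
3Q: (0, 29) + (18, 20). λ = (20 - 29)/(18 - 0) ≡ 50/18 mod 59. 18⁻¹ ≡ 23 (mod 59) since 18·23 = 414 ≡ 1, so λ ≡ 29.
  x = λ² - 0 - 18 = 841 - 18 ≡ 56; y = λ·(0 - 56) - 29 ≡ 58. → (56, 58)
4Q: (56, 58) + (18, 20). λ = (20 - 58)/(18 - 56) ≡ 21/21 mod 59. 21⁻¹ ≡ 45 (mod 59) since 21·45 = 945 ≡ 1, so λ ≡ 1.
  x = λ² - 56 - 18 = 1 - 74 ≡ 45; y = λ·(56 - 45) - 58 ≡ 12. → (45, 12)

(45, 12)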